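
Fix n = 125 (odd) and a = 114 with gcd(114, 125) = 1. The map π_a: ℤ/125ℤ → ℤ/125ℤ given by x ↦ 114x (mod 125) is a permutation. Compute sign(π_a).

Orbit of 16 under x↦114x: [16, 74, 61, 79, 6, 59, 101]… (length divides ord_125(114)).
The orbit structure of x ↦ 114x mod 125: 7 orbits of sizes [50, 50, 10, 10, 2, 2, 1].
n − c = 125 − 7 = 118; sign = (−1)^118 = +1.

+1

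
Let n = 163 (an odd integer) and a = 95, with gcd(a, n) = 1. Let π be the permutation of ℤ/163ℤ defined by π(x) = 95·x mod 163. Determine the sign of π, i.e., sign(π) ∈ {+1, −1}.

Orbit of 4 under x↦95x: [4, 54, 77, 143, 56, 104, 100]… (length divides ord_163(95)).
Cycle lengths of π_95 on ℤ/163ℤ: [81, 81, 1]; 3 cycles in total.
163 − 3 = 160 transpositions; sign(π) = (−1)^160 = +1.
Via Zolotarev, sign(π_{95}) = (95|163) = +1.

+1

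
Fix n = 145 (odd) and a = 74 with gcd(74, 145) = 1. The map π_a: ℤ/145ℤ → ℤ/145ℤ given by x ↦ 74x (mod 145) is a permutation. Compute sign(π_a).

+1

Orbit of 141 under x↦74x: [141, 139, 136, 59, 16, 24, 36]… (length divides ord_145(74)).
π_74 has 15 disjoint cycles with lengths [14, 14, 14, 14, 14, 14, 14, 14, 7, 7, 7, 7, 2, 2, 1] on {0,…,144}.
sign(π) = (−1)^{n − #cycles} = (−1)^{145−15} = (−1)^130 = +1.
The Jacobi symbol (74|145) = +1 (Zolotarev) agrees.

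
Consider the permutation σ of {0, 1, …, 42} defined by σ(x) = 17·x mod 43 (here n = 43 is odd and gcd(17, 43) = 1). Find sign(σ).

Start at x=25: 25 → 38 → 1 → 17 → 31 → 11 → 15 → … (one orbit).
Cycle lengths of π_17 on ℤ/43ℤ: [21, 21, 1]; 3 cycles in total.
3 cycles on 43: each ℓ→(−1)^(ℓ−1), product (−1)^40 = +1.

+1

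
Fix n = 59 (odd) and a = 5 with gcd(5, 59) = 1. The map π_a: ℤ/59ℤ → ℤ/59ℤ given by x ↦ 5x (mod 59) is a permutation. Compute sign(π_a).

+1

Trace 48: π^k(48) = [48, 4, 20, 41, 28, 22, 51] for k=0..6.
Cycle type of π: 29×2 + 1; total 3 cycles.
With 3 cycles on 59 points, sign = (−1)^{59−3} = +1.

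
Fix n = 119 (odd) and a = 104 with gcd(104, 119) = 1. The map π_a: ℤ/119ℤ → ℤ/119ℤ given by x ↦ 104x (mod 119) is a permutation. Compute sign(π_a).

-1

Orbit of 76 under x↦104x: [76, 50, 83, 64, 111, 1, 104]… (length divides ord_119(104)).
Cycle lengths of π_104 on ℤ/119ℤ: [8, 8, 8, 8, 8, 8, 8, 8, 8, 8, 8, 8, 8, 8, 2, 2, 2, 1]; 18 cycles in total.
With 18 cycles on 119 points, sign = (−1)^{119−18} = -1.
Via Zolotarev, sign(π_{104}) = (104|119) = -1.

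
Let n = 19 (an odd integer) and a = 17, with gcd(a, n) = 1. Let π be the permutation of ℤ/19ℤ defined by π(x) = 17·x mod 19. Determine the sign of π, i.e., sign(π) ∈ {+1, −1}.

+1

Start at x=17: 17 → 4 → 11 → 16 → 6 → 7 → 5 → … (one orbit).
π_17 has 3 disjoint cycles with lengths [9, 9, 1] on {0,…,18}.
3 cycles on 19: each ℓ→(−1)^(ℓ−1), product (−1)^16 = +1.
Zolotarev: (17|19) = +1, matching the cycle-count sign.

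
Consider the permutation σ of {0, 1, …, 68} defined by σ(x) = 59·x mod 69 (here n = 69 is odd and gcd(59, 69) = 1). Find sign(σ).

Orbit of 26 under x↦59x: [26, 16, 47, 13, 8, 58, 41]… (length divides ord_69(59)).
The orbit structure of x ↦ 59x mod 69: 6 orbits of sizes [22, 22, 11, 11, 2, 1].
sign(π) = (−1)^{n − #cycles} = (−1)^{69−6} = (−1)^63 = -1.
Zolotarev: (59|69) = -1, matching the cycle-count sign.

-1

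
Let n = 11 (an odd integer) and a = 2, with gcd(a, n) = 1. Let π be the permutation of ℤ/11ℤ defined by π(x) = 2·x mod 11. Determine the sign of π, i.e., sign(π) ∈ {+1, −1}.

Trace 3: π^k(3) = [3, 6, 1, 2, 4, 8, 5] for k=0..6.
Cycle lengths of π_2 on ℤ/11ℤ: [10, 1]; 2 cycles in total.
11 − 2 = 9 transpositions; sign(π) = (−1)^9 = -1.
Zolotarev: (2|11) = -1, matching the cycle-count sign.

-1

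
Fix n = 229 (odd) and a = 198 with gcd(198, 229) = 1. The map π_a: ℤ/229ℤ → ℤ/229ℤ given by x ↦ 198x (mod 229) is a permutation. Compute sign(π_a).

-1

Trace 64: π^k(64) = [64, 77, 132, 30, 215, 205, 57] for k=0..6.
The orbit structure of x ↦ 198x mod 229: 2 orbits of sizes [228, 1].
2 cycles on 229: each ℓ→(−1)^(ℓ−1), product (−1)^227 = -1.
Check: (198/229) = -1 by Zolotarev.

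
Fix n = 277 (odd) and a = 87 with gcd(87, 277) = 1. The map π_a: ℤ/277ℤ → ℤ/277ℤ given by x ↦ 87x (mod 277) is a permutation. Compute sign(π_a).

Orbit of 175 under x↦87x: [175, 267, 238, 208, 91, 161, 157]… (length divides ord_277(87)).
Cycle lengths of π_87 on ℤ/277ℤ: [138, 138, 1]; 3 cycles in total.
Σ(ℓ_i−1) = 277−3 = 274; sign = (−1)^274 = +1.

+1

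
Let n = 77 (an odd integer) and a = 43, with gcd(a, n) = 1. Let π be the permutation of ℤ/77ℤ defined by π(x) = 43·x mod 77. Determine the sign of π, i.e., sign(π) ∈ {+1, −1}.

Start at x=43: 43 → 1 → 43 (one orbit).
Decompose π into cycles: lengths [2, 2, 2, 2, 2, 2, 2, 2, 2, 2, 2, 2, 2, 2, 2, 2, 2, 2, 2, 2, 2, 2, 2, 2, 2, 2, 2, 2, 2, 2, 2, 2, 2, 2, 2, 1, 1, 1, 1, 1, 1, 1] (42 cycles, including the fixed point 0).
42 cycles on 77: each ℓ→(−1)^(ℓ−1), product (−1)^35 = -1.
Via Zolotarev, sign(π_{43}) = (43|77) = -1.

-1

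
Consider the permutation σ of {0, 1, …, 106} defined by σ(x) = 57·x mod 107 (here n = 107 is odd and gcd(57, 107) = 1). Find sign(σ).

+1

Trace 81: π^k(81) = [81, 16, 56, 89, 44, 47, 4] for k=0..6.
Decompose π into cycles: lengths [53, 53, 1] (3 cycles, including the fixed point 0).
Σ(ℓ_i−1) = 107−3 = 104; sign = (−1)^104 = +1.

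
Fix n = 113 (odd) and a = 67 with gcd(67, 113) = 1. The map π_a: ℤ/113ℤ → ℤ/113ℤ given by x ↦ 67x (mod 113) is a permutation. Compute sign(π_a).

-1

Orbit of 109 under x↦67x: [109, 71, 11, 59, 111, 92, 62]… (length divides ord_113(67)).
Cycle lengths of π_67 on ℤ/113ℤ: [112, 1]; 2 cycles in total.
n − c = 113 − 2 = 111; sign = (−1)^111 = -1.
Zolotarev: (67|113) = -1, matching the cycle-count sign.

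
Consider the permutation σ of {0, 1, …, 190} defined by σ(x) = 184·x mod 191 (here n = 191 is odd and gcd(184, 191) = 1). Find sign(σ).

Start at x=1: 1 → 184 → 49 → 39 → 109 → 1 (one orbit).
Cycle lengths of π_184 on ℤ/191ℤ: [5, 5, 5, 5, 5, 5, 5, 5, 5, 5, 5, 5, 5, 5, 5, 5, 5, 5, 5, 5, 5, 5, 5, 5, 5, 5, 5, 5, 5, 5, 5, 5, 5, 5, 5, 5, 5, 5, 1]; 39 cycles in total.
sign(π) = (−1)^{n − #cycles} = (−1)^{191−39} = (−1)^152 = +1.

+1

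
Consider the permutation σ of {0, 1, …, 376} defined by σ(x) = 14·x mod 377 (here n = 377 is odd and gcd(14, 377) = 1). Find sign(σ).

Orbit of 144 under x↦14x: [144, 131, 326, 40, 183, 300, 53]… (length divides ord_377(14)).
Cycle lengths of π_14 on ℤ/377ℤ: [28, 28, 28, 28, 28, 28, 28, 28, 28, 28, 28, 28, 28, 1, 1, 1, 1, 1, 1, 1, 1, 1, 1, 1, 1, 1]; 26 cycles in total.
With 26 cycles on 377 points, sign = (−1)^{377−26} = -1.
The Jacobi symbol (14|377) = -1 (Zolotarev) agrees.

-1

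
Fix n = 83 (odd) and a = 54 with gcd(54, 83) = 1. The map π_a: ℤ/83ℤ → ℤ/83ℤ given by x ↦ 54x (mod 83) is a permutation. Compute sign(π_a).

-1

Start at x=68: 68 → 20 → 1 → 54 → 11 → 13 → 38 → … (one orbit).
Cycle type of π: 82 + 1; total 2 cycles.
With 2 cycles on 83 points, sign = (−1)^{83−2} = -1.
Zolotarev: (54|83) = -1, matching the cycle-count sign.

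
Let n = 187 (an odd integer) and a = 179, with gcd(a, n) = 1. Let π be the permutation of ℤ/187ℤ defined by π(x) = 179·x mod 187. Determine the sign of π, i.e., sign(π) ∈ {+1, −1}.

Start at x=67: 67 → 25 → 174 → 104 → 103 → 111 → 47 → … (one orbit).
Decompose π into cycles: lengths [40, 40, 40, 40, 8, 8, 5, 5, 1] (9 cycles, including the fixed point 0).
9 cycles on 187: each ℓ→(−1)^(ℓ−1), product (−1)^178 = +1.

+1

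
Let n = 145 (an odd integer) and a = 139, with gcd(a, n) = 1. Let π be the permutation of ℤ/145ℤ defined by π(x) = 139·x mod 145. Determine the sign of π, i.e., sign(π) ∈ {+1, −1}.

Orbit of 24 under x↦139x: [24, 1, 139, 36, 74, 136, 54]… (length divides ord_145(139)).
Cycle type of π: 14×8 + 7×4 + 2×2 + 1; total 15 cycles.
15 cycles on 145: each ℓ→(−1)^(ℓ−1), product (−1)^130 = +1.
Zolotarev: (139|145) = +1, matching the cycle-count sign.

+1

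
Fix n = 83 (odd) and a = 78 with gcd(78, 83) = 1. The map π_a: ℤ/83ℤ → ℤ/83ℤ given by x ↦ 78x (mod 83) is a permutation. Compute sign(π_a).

+1

Orbit of 29 under x↦78x: [29, 21, 61, 27, 31, 11, 28]… (length divides ord_83(78)).
The orbit structure of x ↦ 78x mod 83: 3 orbits of sizes [41, 41, 1].
Σ(ℓ_i−1) = 83−3 = 80; sign = (−1)^80 = +1.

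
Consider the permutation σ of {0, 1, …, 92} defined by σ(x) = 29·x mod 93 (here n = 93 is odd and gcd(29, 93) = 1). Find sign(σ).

Orbit of 70 under x↦29x: [70, 77, 1, 29, 4, 23, 16]… (length divides ord_93(29)).
Decompose π into cycles: lengths [10, 10, 10, 10, 10, 10, 10, 10, 10, 2, 1] (11 cycles, including the fixed point 0).
Σ(ℓ_i−1) = 93−11 = 82; sign = (−1)^82 = +1.
Check: (29/93) = +1 by Zolotarev.

+1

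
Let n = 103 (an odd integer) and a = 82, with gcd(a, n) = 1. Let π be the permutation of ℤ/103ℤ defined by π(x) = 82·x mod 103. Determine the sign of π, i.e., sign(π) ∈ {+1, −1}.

Orbit of 82 under x↦82x: [82, 29, 9, 17, 55, 81, 50]… (length divides ord_103(82)).
Cycle lengths of π_82 on ℤ/103ℤ: [51, 51, 1]; 3 cycles in total.
Σ(ℓ_i−1) = 103−3 = 100; sign = (−1)^100 = +1.

+1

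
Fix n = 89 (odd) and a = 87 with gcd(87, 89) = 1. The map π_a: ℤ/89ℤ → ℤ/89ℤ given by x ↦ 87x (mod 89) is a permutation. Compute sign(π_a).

Trace 22: π^k(22) = [22, 45, 88, 2, 85, 8, 73] for k=0..6.
Cycle type of π: 22×4 + 1; total 5 cycles.
5 cycles on 89: each ℓ→(−1)^(ℓ−1), product (−1)^84 = +1.

+1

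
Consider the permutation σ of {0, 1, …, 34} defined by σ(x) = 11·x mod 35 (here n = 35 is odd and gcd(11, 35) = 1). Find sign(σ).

+1

Trace 16: π^k(16) = [16, 1, 11] for k=0..2.
Decompose π into cycles: lengths [3, 3, 3, 3, 3, 3, 3, 3, 3, 3, 1, 1, 1, 1, 1] (15 cycles, including the fixed point 0).
With 15 cycles on 35 points, sign = (−1)^{35−15} = +1.
Zolotarev: (11|35) = +1, matching the cycle-count sign.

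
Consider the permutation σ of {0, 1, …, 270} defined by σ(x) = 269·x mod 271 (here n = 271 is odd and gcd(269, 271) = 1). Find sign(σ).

Start at x=27: 27 → 217 → 108 → 55 → 161 → 220 → 102 → … (one orbit).
Cycle type of π: 270 + 1; total 2 cycles.
Σ(ℓ_i−1) = 271−2 = 269; sign = (−1)^269 = -1.

-1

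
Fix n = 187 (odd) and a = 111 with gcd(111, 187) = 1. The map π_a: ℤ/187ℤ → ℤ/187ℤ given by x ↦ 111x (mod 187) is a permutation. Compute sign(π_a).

Start at x=166: 166 → 100 → 67 → 144 → 89 → 155 → 1 → … (one orbit).
Cycle type of π: 8×22 + 1×11; total 33 cycles.
Σ(ℓ_i−1) = 187−33 = 154; sign = (−1)^154 = +1.
Check: (111/187) = +1 by Zolotarev.

+1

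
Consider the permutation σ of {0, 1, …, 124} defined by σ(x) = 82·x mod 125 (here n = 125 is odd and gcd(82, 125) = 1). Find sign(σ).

-1

Orbit of 124 under x↦82x: [124, 43, 26, 7, 74, 68, 76]… (length divides ord_125(82)).
Cycle lengths of π_82 on ℤ/125ℤ: [20, 20, 20, 20, 20, 4, 4, 4, 4, 4, 4, 1]; 12 cycles in total.
Σ(ℓ_i−1) = 125−12 = 113; sign = (−1)^113 = -1.
(82|125)_J = -1 (Zolotarev's lemma cross-check).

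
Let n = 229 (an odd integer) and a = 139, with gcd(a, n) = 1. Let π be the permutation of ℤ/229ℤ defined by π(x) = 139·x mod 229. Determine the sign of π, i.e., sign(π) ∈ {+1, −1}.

-1

Orbit of 136 under x↦139x: [136, 126, 110, 176, 190, 75, 120]… (length divides ord_229(139)).
π_139 has 2 disjoint cycles with lengths [228, 1] on {0,…,228}.
229 − 2 = 227 transpositions; sign(π) = (−1)^227 = -1.
Zolotarev: (139|229) = -1, matching the cycle-count sign.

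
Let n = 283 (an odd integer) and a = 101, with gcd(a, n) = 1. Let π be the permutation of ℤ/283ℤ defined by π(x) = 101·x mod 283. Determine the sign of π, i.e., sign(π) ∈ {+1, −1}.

+1

Trace 228: π^k(228) = [228, 105, 134, 233, 44, 199, 6] for k=0..6.
Cycle lengths of π_101 on ℤ/283ℤ: [141, 141, 1]; 3 cycles in total.
3 cycles on 283: each ℓ→(−1)^(ℓ−1), product (−1)^280 = +1.
Check: (101/283) = +1 by Zolotarev.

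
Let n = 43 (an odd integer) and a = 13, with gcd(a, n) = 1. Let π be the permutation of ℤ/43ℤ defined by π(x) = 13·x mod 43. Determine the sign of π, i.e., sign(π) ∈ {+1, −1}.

Trace 11: π^k(11) = [11, 14, 10, 1, 13, 40, 4] for k=0..6.
Decompose π into cycles: lengths [21, 21, 1] (3 cycles, including the fixed point 0).
With 3 cycles on 43 points, sign = (−1)^{43−3} = +1.

+1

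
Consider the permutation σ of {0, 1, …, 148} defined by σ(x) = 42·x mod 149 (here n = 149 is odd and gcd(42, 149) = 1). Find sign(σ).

Orbit of 45 under x↦42x: [45, 102, 112, 85, 143, 46, 144]… (length divides ord_149(42)).
Cycle type of π: 74×2 + 1; total 3 cycles.
3 cycles on 149: each ℓ→(−1)^(ℓ−1), product (−1)^146 = +1.
Via Zolotarev, sign(π_{42}) = (42|149) = +1.

+1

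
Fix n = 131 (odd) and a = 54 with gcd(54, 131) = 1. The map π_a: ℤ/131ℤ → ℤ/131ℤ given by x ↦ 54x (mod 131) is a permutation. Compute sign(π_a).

Trace 23: π^k(23) = [23, 63, 127, 46, 126, 123, 92] for k=0..6.
2 cycles of lengths [130, 1].
131 − 2 = 129 transpositions; sign(π) = (−1)^129 = -1.

-1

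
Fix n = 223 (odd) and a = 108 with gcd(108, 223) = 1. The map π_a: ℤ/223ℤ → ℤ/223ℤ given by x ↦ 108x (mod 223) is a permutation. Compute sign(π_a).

Trace 167: π^k(167) = [167, 196, 206, 171, 182, 32, 111] for k=0..6.
π_108 has 4 disjoint cycles with lengths [74, 74, 74, 1] on {0,…,222}.
223 − 4 = 219 transpositions; sign(π) = (−1)^219 = -1.

-1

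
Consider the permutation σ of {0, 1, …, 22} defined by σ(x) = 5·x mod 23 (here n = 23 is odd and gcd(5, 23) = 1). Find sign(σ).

-1

Start at x=8: 8 → 17 → 16 → 11 → 9 → 22 → 18 → … (one orbit).
2 cycles of lengths [22, 1].
sign(π) = (−1)^{n − #cycles} = (−1)^{23−2} = (−1)^21 = -1.
(5|23)_J = -1 (Zolotarev's lemma cross-check).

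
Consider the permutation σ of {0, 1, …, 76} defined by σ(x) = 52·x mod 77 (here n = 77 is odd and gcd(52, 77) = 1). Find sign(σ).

+1

Trace 67: π^k(67) = [67, 19, 64, 17, 37, 76, 25] for k=0..6.
5 cycles of lengths [30, 30, 10, 6, 1].
sign(π) = (−1)^{n − #cycles} = (−1)^{77−5} = (−1)^72 = +1.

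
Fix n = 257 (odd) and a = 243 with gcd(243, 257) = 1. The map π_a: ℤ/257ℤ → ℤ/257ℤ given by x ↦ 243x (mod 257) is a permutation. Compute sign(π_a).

-1

Start at x=25: 25 → 164 → 17 → 19 → 248 → 126 → 35 → … (one orbit).
π_243 has 2 disjoint cycles with lengths [256, 1] on {0,…,256}.
sign(π) = (−1)^{n − #cycles} = (−1)^{257−2} = (−1)^255 = -1.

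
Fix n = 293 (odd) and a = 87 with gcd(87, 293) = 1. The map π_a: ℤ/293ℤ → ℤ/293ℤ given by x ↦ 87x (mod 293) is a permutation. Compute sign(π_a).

Orbit of 234 under x↦87x: [234, 141, 254, 123, 153, 126, 121]… (length divides ord_293(87)).
π_87 has 3 disjoint cycles with lengths [146, 146, 1] on {0,…,292}.
Σ(ℓ_i−1) = 293−3 = 290; sign = (−1)^290 = +1.

+1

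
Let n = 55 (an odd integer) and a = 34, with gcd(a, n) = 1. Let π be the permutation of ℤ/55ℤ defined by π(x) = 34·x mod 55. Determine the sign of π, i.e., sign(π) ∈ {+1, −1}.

Trace 34: π^k(34) = [34, 1] for k=0..1.
The orbit structure of x ↦ 34x mod 55: 33 orbits of sizes [2, 2, 2, 2, 2, 2, 2, 2, 2, 2, 2, 2, 2, 2, 2, 2, 2, 2, 2, 2, 2, 2, 1, 1, 1, 1, 1, 1, 1, 1, 1, 1, 1].
n − c = 55 − 33 = 22; sign = (−1)^22 = +1.

+1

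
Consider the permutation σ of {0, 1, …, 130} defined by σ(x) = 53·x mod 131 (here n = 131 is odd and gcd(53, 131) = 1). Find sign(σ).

Start at x=1: 1 → 53 → 58 → 61 → 89 → 1 (one orbit).
27 cycles of lengths [5, 5, 5, 5, 5, 5, 5, 5, 5, 5, 5, 5, 5, 5, 5, 5, 5, 5, 5, 5, 5, 5, 5, 5, 5, 5, 1].
sign(π) = (−1)^{n − #cycles} = (−1)^{131−27} = (−1)^104 = +1.

+1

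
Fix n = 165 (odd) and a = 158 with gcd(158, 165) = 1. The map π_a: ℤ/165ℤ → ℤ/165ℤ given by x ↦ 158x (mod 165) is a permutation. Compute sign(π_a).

+1

Trace 47: π^k(47) = [47, 1, 158, 49, 152, 91, 23] for k=0..6.
15 cycles of lengths [20, 20, 20, 20, 20, 20, 10, 10, 5, 5, 4, 4, 4, 2, 1].
With 15 cycles on 165 points, sign = (−1)^{165−15} = +1.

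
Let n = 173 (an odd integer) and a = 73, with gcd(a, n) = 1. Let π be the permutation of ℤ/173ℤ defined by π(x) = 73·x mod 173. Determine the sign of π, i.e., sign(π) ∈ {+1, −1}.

+1

Start at x=88: 88 → 23 → 122 → 83 → 4 → 119 → 37 → … (one orbit).
3 cycles of lengths [86, 86, 1].
With 3 cycles on 173 points, sign = (−1)^{173−3} = +1.
Via Zolotarev, sign(π_{73}) = (73|173) = +1.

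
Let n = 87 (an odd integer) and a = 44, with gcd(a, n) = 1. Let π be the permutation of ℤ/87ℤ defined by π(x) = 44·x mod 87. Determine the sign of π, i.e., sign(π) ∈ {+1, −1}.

Trace 7: π^k(7) = [7, 47, 67, 77, 82, 41, 64] for k=0..6.
Cycle lengths of π_44 on ℤ/87ℤ: [28, 28, 28, 2, 1]; 5 cycles in total.
Σ(ℓ_i−1) = 87−5 = 82; sign = (−1)^82 = +1.

+1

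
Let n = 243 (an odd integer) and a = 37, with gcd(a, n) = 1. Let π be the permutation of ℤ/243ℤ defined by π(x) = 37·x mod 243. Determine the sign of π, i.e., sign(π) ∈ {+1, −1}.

Start at x=190: 190 → 226 → 100 → 55 → 91 → 208 → 163 → … (one orbit).
27 cycles of lengths [27, 27, 27, 27, 27, 27, 9, 9, 9, 9, 9, 9, 3, 3, 3, 3, 3, 3, 1, 1, 1, 1, 1, 1, 1, 1, 1].
27 cycles on 243: each ℓ→(−1)^(ℓ−1), product (−1)^216 = +1.
The Jacobi symbol (37|243) = +1 (Zolotarev) agrees.

+1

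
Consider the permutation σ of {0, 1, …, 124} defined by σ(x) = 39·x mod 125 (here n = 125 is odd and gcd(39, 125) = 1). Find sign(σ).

Orbit of 76 under x↦39x: [76, 89, 96, 119, 16, 124, 86]… (length divides ord_125(39)).
7 cycles of lengths [50, 50, 10, 10, 2, 2, 1].
sign(π) = (−1)^{n − #cycles} = (−1)^{125−7} = (−1)^118 = +1.
(39|125)_J = +1 (Zolotarev's lemma cross-check).

+1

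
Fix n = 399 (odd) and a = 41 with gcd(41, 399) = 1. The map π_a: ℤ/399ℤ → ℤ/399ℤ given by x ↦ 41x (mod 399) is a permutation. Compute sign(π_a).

Orbit of 146 under x↦41x: [146, 1, 41, 85, 293, 43, 167]… (length divides ord_399(41)).
Decompose π into cycles: lengths [18, 18, 18, 18, 18, 18, 18, 18, 18, 18, 18, 18, 18, 18, 18, 18, 18, 18, 18, 18, 18, 2, 2, 2, 2, 2, 2, 2, 2, 2, 2, 1] (32 cycles, including the fixed point 0).
Σ(ℓ_i−1) = 399−32 = 367; sign = (−1)^367 = -1.
Zolotarev: (41|399) = -1, matching the cycle-count sign.

-1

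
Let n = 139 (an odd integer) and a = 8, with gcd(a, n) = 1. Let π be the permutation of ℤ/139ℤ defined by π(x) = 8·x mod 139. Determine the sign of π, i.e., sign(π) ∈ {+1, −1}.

Trace 23: π^k(23) = [23, 45, 82, 100, 105, 6, 48] for k=0..6.
Decompose π into cycles: lengths [46, 46, 46, 1] (4 cycles, including the fixed point 0).
sign(π) = (−1)^{n − #cycles} = (−1)^{139−4} = (−1)^135 = -1.

-1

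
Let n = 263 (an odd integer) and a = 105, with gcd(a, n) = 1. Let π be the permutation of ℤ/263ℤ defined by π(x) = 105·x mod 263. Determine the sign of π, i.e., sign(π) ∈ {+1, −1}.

Orbit of 162 under x↦105x: [162, 178, 17, 207, 169, 124, 133]… (length divides ord_263(105)).
The orbit structure of x ↦ 105x mod 263: 3 orbits of sizes [131, 131, 1].
With 3 cycles on 263 points, sign = (−1)^{263−3} = +1.

+1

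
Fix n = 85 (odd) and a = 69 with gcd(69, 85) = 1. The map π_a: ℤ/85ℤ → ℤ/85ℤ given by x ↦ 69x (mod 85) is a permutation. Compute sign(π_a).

+1

Start at x=1: 1 → 69 → 1 (one orbit).
The orbit structure of x ↦ 69x mod 85: 51 orbits of sizes [2, 2, 2, 2, 2, 2, 2, 2, 2, 2, 2, 2, 2, 2, 2, 2, 2, 2, 2, 2, 2, 2, 2, 2, 2, 2, 2, 2, 2, 2, 2, 2, 2, 2, 1, 1, 1, 1, 1, 1, 1, 1, 1, 1, 1, 1, 1, 1, 1, 1, 1].
51 cycles on 85: each ℓ→(−1)^(ℓ−1), product (−1)^34 = +1.
The Jacobi symbol (69|85) = +1 (Zolotarev) agrees.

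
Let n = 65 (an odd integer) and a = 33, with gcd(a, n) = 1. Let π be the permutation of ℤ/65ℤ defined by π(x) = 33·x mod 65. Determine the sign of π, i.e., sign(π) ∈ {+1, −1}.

Trace 61: π^k(61) = [61, 63, 64, 32, 16, 8, 4] for k=0..6.
7 cycles of lengths [12, 12, 12, 12, 12, 4, 1].
With 7 cycles on 65 points, sign = (−1)^{65−7} = +1.
(33|65)_J = +1 (Zolotarev's lemma cross-check).

+1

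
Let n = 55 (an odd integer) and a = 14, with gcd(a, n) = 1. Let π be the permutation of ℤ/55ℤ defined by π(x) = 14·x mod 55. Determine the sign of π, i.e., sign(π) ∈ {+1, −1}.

Start at x=34: 34 → 36 → 9 → 16 → 4 → 1 → 14 → … (one orbit).
The orbit structure of x ↦ 14x mod 55: 9 orbits of sizes [10, 10, 10, 10, 5, 5, 2, 2, 1].
55 − 9 = 46 transpositions; sign(π) = (−1)^46 = +1.
The Jacobi symbol (14|55) = +1 (Zolotarev) agrees.

+1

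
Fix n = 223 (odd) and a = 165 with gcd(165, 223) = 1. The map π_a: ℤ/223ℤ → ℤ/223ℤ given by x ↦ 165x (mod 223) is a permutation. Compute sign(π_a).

Orbit of 153 under x↦165x: [153, 46, 8, 205, 152, 104, 212]… (length divides ord_223(165)).
π_165 has 2 disjoint cycles with lengths [222, 1] on {0,…,222}.
n − c = 223 − 2 = 221; sign = (−1)^221 = -1.
(165|223)_J = -1 (Zolotarev's lemma cross-check).

-1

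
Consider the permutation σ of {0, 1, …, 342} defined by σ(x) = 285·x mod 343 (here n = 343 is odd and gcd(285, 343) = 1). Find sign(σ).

-1

Trace 73: π^k(73) = [73, 225, 327, 242, 27, 149, 276] for k=0..6.
π_285 has 4 disjoint cycles with lengths [294, 42, 6, 1] on {0,…,342}.
sign(π) = (−1)^{n − #cycles} = (−1)^{343−4} = (−1)^339 = -1.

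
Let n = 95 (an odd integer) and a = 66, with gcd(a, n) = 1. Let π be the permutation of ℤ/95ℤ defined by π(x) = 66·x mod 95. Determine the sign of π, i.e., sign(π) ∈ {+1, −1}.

Orbit of 81 under x↦66x: [81, 26, 6, 16, 11, 61, 36]… (length divides ord_95(66)).
Decompose π into cycles: lengths [9, 9, 9, 9, 9, 9, 9, 9, 9, 9, 1, 1, 1, 1, 1] (15 cycles, including the fixed point 0).
15 cycles on 95: each ℓ→(−1)^(ℓ−1), product (−1)^80 = +1.
Check: (66/95) = +1 by Zolotarev.

+1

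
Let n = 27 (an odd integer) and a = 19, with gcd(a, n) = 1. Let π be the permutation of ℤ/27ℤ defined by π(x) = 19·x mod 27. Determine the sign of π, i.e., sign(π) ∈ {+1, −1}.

Trace 19: π^k(19) = [19, 10, 1] for k=0..2.
Cycle type of π: 3×6 + 1×9; total 15 cycles.
With 15 cycles on 27 points, sign = (−1)^{27−15} = +1.
Check: (19/27) = +1 by Zolotarev.

+1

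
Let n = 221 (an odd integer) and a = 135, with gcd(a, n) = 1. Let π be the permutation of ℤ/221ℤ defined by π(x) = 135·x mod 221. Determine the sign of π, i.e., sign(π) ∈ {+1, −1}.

-1

Trace 1: π^k(1) = [1, 135, 103, 203] for k=0..3.
π_135 has 60 disjoint cycles with lengths [4, 4, 4, 4, 4, 4, 4, 4, 4, 4, 4, 4, 4, 4, 4, 4, 4, 4, 4, 4, 4, 4, 4, 4, 4, 4, 4, 4, 4, 4, 4, 4, 4, 4, 4, 4, 4, 4, 4, 4, 4, 4, 4, 4, 4, 4, 4, 4, 4, 4, 4, 2, 2, 2, 2, 2, 2, 2, 2, 1] on {0,…,220}.
60 cycles on 221: each ℓ→(−1)^(ℓ−1), product (−1)^161 = -1.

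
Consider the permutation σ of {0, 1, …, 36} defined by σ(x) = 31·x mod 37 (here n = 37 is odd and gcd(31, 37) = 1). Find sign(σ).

Orbit of 1 under x↦31x: [1, 31, 36, 6]… (length divides ord_37(31)).
Decompose π into cycles: lengths [4, 4, 4, 4, 4, 4, 4, 4, 4, 1] (10 cycles, including the fixed point 0).
Σ(ℓ_i−1) = 37−10 = 27; sign = (−1)^27 = -1.
(31|37)_J = -1 (Zolotarev's lemma cross-check).

-1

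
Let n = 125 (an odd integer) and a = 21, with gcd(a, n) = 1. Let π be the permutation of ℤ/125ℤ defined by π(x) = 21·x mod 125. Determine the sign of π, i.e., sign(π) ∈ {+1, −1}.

Trace 31: π^k(31) = [31, 26, 46, 91, 36, 6, 1] for k=0..6.
Cycle type of π: 25×4 + 5×4 + 1×5; total 13 cycles.
With 13 cycles on 125 points, sign = (−1)^{125−13} = +1.

+1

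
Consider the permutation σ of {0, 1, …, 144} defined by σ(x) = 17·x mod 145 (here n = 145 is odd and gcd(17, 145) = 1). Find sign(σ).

+1

Start at x=128: 128 → 1 → 17 → 144 → 128 (one orbit).
π_17 has 37 disjoint cycles with lengths [4, 4, 4, 4, 4, 4, 4, 4, 4, 4, 4, 4, 4, 4, 4, 4, 4, 4, 4, 4, 4, 4, 4, 4, 4, 4, 4, 4, 4, 4, 4, 4, 4, 4, 4, 4, 1] on {0,…,144}.
37 cycles on 145: each ℓ→(−1)^(ℓ−1), product (−1)^108 = +1.
Via Zolotarev, sign(π_{17}) = (17|145) = +1.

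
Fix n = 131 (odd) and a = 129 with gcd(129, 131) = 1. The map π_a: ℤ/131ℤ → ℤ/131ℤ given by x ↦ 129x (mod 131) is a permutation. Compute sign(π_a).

Start at x=99: 99 → 64 → 3 → 125 → 12 → 107 → 48 → … (one orbit).
Cycle type of π: 65×2 + 1; total 3 cycles.
n − c = 131 − 3 = 128; sign = (−1)^128 = +1.

+1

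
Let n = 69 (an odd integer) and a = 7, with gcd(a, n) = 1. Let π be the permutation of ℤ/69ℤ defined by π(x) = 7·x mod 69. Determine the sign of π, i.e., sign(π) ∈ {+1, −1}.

Orbit of 25 under x↦7x: [25, 37, 52, 19, 64, 34, 31]… (length divides ord_69(7)).
The orbit structure of x ↦ 7x mod 69: 6 orbits of sizes [22, 22, 22, 1, 1, 1].
6 cycles on 69: each ℓ→(−1)^(ℓ−1), product (−1)^63 = -1.
Check: (7/69) = -1 by Zolotarev.

-1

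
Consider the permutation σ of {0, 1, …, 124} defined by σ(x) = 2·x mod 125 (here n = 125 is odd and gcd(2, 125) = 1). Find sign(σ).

Orbit of 118 under x↦2x: [118, 111, 97, 69, 13, 26, 52]… (length divides ord_125(2)).
The orbit structure of x ↦ 2x mod 125: 4 orbits of sizes [100, 20, 4, 1].
4 cycles on 125: each ℓ→(−1)^(ℓ−1), product (−1)^121 = -1.
Check: (2/125) = -1 by Zolotarev.

-1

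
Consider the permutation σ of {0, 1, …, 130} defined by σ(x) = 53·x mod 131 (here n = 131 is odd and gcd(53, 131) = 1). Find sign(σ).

Orbit of 61 under x↦53x: [61, 89, 1, 53, 58]… (length divides ord_131(53)).
Cycle type of π: 5×26 + 1; total 27 cycles.
27 cycles on 131: each ℓ→(−1)^(ℓ−1), product (−1)^104 = +1.
The Jacobi symbol (53|131) = +1 (Zolotarev) agrees.

+1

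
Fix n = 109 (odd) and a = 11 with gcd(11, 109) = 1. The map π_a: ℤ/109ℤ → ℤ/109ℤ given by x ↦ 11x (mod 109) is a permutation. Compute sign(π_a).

Orbit of 70 under x↦11x: [70, 7, 77, 84, 52, 27, 79]… (length divides ord_109(11)).
π_11 has 2 disjoint cycles with lengths [108, 1] on {0,…,108}.
Σ(ℓ_i−1) = 109−2 = 107; sign = (−1)^107 = -1.
Check: (11/109) = -1 by Zolotarev.

-1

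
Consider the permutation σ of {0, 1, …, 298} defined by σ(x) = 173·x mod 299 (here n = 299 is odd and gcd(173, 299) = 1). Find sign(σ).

Orbit of 146 under x↦173x: [146, 142, 48, 231, 196, 121, 3]… (length divides ord_299(173)).
π_173 has 9 disjoint cycles with lengths [66, 66, 66, 66, 11, 11, 6, 6, 1] on {0,…,298}.
Σ(ℓ_i−1) = 299−9 = 290; sign = (−1)^290 = +1.

+1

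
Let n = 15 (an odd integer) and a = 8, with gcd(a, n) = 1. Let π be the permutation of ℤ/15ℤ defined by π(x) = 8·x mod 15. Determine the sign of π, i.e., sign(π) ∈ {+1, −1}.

Trace 2: π^k(2) = [2, 1, 8, 4] for k=0..3.
Decompose π into cycles: lengths [4, 4, 4, 2, 1] (5 cycles, including the fixed point 0).
n − c = 15 − 5 = 10; sign = (−1)^10 = +1.

+1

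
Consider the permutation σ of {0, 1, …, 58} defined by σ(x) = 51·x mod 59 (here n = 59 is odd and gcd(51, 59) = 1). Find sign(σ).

Start at x=25: 25 → 36 → 7 → 3 → 35 → 15 → 57 → … (one orbit).
3 cycles of lengths [29, 29, 1].
3 cycles on 59: each ℓ→(−1)^(ℓ−1), product (−1)^56 = +1.
Via Zolotarev, sign(π_{51}) = (51|59) = +1.

+1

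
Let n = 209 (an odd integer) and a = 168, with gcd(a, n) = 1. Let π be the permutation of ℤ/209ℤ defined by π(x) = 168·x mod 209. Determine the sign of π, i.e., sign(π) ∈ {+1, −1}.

Orbit of 25 under x↦168x: [25, 20, 16, 180, 144, 157, 42]… (length divides ord_209(168)).
Cycle lengths of π_168 on ℤ/209ℤ: [45, 45, 45, 45, 9, 9, 5, 5, 1]; 9 cycles in total.
n − c = 209 − 9 = 200; sign = (−1)^200 = +1.
Check: (168/209) = +1 by Zolotarev.

+1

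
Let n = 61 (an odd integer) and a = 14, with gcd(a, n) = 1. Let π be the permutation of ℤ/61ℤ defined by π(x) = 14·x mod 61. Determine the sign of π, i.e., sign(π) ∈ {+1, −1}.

+1

Trace 47: π^k(47) = [47, 48, 1, 14, 13, 60] for k=0..5.
Cycle lengths of π_14 on ℤ/61ℤ: [6, 6, 6, 6, 6, 6, 6, 6, 6, 6, 1]; 11 cycles in total.
61 − 11 = 50 transpositions; sign(π) = (−1)^50 = +1.
(14|61)_J = +1 (Zolotarev's lemma cross-check).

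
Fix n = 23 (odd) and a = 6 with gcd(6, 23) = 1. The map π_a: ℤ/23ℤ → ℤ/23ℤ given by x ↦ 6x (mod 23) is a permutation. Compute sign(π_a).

Orbit of 2 under x↦6x: [2, 12, 3, 18, 16, 4, 1]… (length divides ord_23(6)).
The orbit structure of x ↦ 6x mod 23: 3 orbits of sizes [11, 11, 1].
3 cycles on 23: each ℓ→(−1)^(ℓ−1), product (−1)^20 = +1.

+1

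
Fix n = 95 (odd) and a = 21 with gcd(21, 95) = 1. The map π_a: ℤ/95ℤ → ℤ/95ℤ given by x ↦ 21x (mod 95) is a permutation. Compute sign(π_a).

Start at x=66: 66 → 56 → 36 → 91 → 11 → 41 → 6 → … (one orbit).
The orbit structure of x ↦ 21x mod 95: 10 orbits of sizes [18, 18, 18, 18, 18, 1, 1, 1, 1, 1].
With 10 cycles on 95 points, sign = (−1)^{95−10} = -1.
Via Zolotarev, sign(π_{21}) = (21|95) = -1.

-1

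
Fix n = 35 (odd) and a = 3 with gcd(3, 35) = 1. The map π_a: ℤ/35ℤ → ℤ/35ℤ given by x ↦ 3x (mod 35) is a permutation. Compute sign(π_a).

+1

Trace 33: π^k(33) = [33, 29, 17, 16, 13, 4, 12] for k=0..6.
π_3 has 5 disjoint cycles with lengths [12, 12, 6, 4, 1] on {0,…,34}.
Σ(ℓ_i−1) = 35−5 = 30; sign = (−1)^30 = +1.
Via Zolotarev, sign(π_{3}) = (3|35) = +1.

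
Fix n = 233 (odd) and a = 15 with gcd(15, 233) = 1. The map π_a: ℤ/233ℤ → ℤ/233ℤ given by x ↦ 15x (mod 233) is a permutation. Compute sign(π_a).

+1

Start at x=9: 9 → 135 → 161 → 85 → 110 → 19 → 52 → … (one orbit).
Cycle type of π: 116×2 + 1; total 3 cycles.
3 cycles on 233: each ℓ→(−1)^(ℓ−1), product (−1)^230 = +1.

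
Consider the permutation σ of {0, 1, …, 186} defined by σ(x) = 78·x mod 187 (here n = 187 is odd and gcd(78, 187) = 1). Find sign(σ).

Orbit of 100 under x↦78x: [100, 133, 89, 23, 111, 56, 67]… (length divides ord_187(78)).
22 cycles of lengths [16, 16, 16, 16, 16, 16, 16, 16, 16, 16, 16, 1, 1, 1, 1, 1, 1, 1, 1, 1, 1, 1].
With 22 cycles on 187 points, sign = (−1)^{187−22} = -1.

-1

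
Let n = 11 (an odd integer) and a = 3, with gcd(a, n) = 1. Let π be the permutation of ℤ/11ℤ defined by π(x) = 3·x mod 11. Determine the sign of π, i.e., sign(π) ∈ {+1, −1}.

+1

Trace 9: π^k(9) = [9, 5, 4, 1, 3] for k=0..4.
π_3 has 3 disjoint cycles with lengths [5, 5, 1] on {0,…,10}.
sign(π) = (−1)^{n − #cycles} = (−1)^{11−3} = (−1)^8 = +1.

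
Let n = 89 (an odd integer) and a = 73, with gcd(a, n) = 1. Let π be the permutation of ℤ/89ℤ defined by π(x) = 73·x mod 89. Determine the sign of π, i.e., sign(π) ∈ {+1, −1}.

Trace 45: π^k(45) = [45, 81, 39, 88, 16, 11, 2] for k=0..6.
Decompose π into cycles: lengths [22, 22, 22, 22, 1] (5 cycles, including the fixed point 0).
n − c = 89 − 5 = 84; sign = (−1)^84 = +1.
Via Zolotarev, sign(π_{73}) = (73|89) = +1.

+1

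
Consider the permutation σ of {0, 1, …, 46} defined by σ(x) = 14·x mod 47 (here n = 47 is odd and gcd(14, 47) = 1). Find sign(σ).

Orbit of 2 under x↦14x: [2, 28, 16, 36, 34, 6, 37]… (length divides ord_47(14)).
Cycle type of π: 23×2 + 1; total 3 cycles.
sign(π) = (−1)^{n − #cycles} = (−1)^{47−3} = (−1)^44 = +1.
Via Zolotarev, sign(π_{14}) = (14|47) = +1.

+1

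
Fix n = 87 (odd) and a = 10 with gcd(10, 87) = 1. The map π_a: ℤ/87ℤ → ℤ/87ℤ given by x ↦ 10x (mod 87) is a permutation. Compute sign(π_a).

-1

Orbit of 67 under x↦10x: [67, 61, 1, 10, 13, 43, 82]… (length divides ord_87(10)).
π_10 has 6 disjoint cycles with lengths [28, 28, 28, 1, 1, 1] on {0,…,86}.
sign(π) = (−1)^{n − #cycles} = (−1)^{87−6} = (−1)^81 = -1.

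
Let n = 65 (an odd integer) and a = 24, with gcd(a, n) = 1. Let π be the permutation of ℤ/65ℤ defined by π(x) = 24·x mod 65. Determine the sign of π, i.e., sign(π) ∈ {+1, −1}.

-1

Orbit of 1 under x↦24x: [1, 24, 56, 44, 16, 59, 51]… (length divides ord_65(24)).
Cycle type of π: 12×5 + 2×2 + 1; total 8 cycles.
Σ(ℓ_i−1) = 65−8 = 57; sign = (−1)^57 = -1.
Zolotarev: (24|65) = -1, matching the cycle-count sign.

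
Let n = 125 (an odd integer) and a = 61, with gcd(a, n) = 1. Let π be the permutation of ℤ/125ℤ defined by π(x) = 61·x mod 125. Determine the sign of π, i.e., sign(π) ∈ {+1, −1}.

+1

Start at x=121: 121 → 6 → 116 → 76 → 11 → 46 → 56 → … (one orbit).
π_61 has 13 disjoint cycles with lengths [25, 25, 25, 25, 5, 5, 5, 5, 1, 1, 1, 1, 1] on {0,…,124}.
13 cycles on 125: each ℓ→(−1)^(ℓ−1), product (−1)^112 = +1.
Via Zolotarev, sign(π_{61}) = (61|125) = +1.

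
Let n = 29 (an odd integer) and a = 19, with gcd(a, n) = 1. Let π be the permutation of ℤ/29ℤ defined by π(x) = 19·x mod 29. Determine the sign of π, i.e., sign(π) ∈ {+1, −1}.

Orbit of 20 under x↦19x: [20, 3, 28, 10, 16, 14, 5]… (length divides ord_29(19)).
Decompose π into cycles: lengths [28, 1] (2 cycles, including the fixed point 0).
29 − 2 = 27 transpositions; sign(π) = (−1)^27 = -1.

-1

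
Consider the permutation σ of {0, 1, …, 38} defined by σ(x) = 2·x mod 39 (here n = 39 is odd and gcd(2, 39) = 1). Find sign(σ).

Orbit of 10 under x↦2x: [10, 20, 1, 2, 4, 8, 16]… (length divides ord_39(2)).
Cycle lengths of π_2 on ℤ/39ℤ: [12, 12, 12, 2, 1]; 5 cycles in total.
Σ(ℓ_i−1) = 39−5 = 34; sign = (−1)^34 = +1.
Zolotarev: (2|39) = +1, matching the cycle-count sign.

+1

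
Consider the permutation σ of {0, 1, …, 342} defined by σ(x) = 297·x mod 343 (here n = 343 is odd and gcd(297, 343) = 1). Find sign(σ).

Trace 338: π^k(338) = [338, 230, 53, 306, 330, 255, 275] for k=0..6.
Cycle type of π: 294 + 42 + 6 + 1; total 4 cycles.
sign(π) = (−1)^{n − #cycles} = (−1)^{343−4} = (−1)^339 = -1.
The Jacobi symbol (297|343) = -1 (Zolotarev) agrees.

-1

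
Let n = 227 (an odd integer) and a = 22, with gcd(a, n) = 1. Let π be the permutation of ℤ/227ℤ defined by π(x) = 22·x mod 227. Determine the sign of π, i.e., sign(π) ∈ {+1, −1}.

-1

Orbit of 22 under x↦22x: [22, 30, 206, 219, 51, 214, 168]… (length divides ord_227(22)).
π_22 has 2 disjoint cycles with lengths [226, 1] on {0,…,226}.
sign(π) = (−1)^{n − #cycles} = (−1)^{227−2} = (−1)^225 = -1.
Via Zolotarev, sign(π_{22}) = (22|227) = -1.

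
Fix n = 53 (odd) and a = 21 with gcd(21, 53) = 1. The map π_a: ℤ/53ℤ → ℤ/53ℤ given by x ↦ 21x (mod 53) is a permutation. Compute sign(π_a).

-1

Start at x=45: 45 → 44 → 23 → 6 → 20 → 49 → 22 → … (one orbit).
Cycle type of π: 52 + 1; total 2 cycles.
2 cycles on 53: each ℓ→(−1)^(ℓ−1), product (−1)^51 = -1.
The Jacobi symbol (21|53) = -1 (Zolotarev) agrees.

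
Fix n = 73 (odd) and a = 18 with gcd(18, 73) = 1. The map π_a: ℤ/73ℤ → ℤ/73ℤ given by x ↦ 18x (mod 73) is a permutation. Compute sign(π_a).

+1

Trace 65: π^k(65) = [65, 2, 36, 64, 57, 4, 72] for k=0..6.
Cycle type of π: 18×4 + 1; total 5 cycles.
sign(π) = (−1)^{n − #cycles} = (−1)^{73−5} = (−1)^68 = +1.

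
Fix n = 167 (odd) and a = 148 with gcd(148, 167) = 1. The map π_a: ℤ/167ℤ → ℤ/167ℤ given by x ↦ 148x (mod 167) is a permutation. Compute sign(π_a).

Start at x=113: 113 → 24 → 45 → 147 → 46 → 128 → 73 → … (one orbit).
Cycle type of π: 166 + 1; total 2 cycles.
With 2 cycles on 167 points, sign = (−1)^{167−2} = -1.
Via Zolotarev, sign(π_{148}) = (148|167) = -1.

-1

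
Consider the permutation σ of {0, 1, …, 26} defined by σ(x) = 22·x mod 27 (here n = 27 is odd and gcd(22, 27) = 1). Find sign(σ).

Orbit of 25 under x↦22x: [25, 10, 4, 7, 19, 13, 16]… (length divides ord_27(22)).
Decompose π into cycles: lengths [9, 9, 3, 3, 1, 1, 1] (7 cycles, including the fixed point 0).
27 − 7 = 20 transpositions; sign(π) = (−1)^20 = +1.
Via Zolotarev, sign(π_{22}) = (22|27) = +1.

+1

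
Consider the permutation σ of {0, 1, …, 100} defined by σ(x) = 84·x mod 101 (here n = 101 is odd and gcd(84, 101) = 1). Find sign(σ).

Orbit of 95 under x↦84x: [95, 1, 84, 87, 36]… (length divides ord_101(84)).
Cycle lengths of π_84 on ℤ/101ℤ: [5, 5, 5, 5, 5, 5, 5, 5, 5, 5, 5, 5, 5, 5, 5, 5, 5, 5, 5, 5, 1]; 21 cycles in total.
n − c = 101 − 21 = 80; sign = (−1)^80 = +1.
Check: (84/101) = +1 by Zolotarev.

+1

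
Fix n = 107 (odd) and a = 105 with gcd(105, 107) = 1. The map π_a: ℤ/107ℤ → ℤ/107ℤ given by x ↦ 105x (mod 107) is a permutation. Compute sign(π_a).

Orbit of 42 under x↦105x: [42, 23, 61, 92, 30, 47, 13]… (length divides ord_107(105)).
π_105 has 3 disjoint cycles with lengths [53, 53, 1] on {0,…,106}.
sign(π) = (−1)^{n − #cycles} = (−1)^{107−3} = (−1)^104 = +1.
The Jacobi symbol (105|107) = +1 (Zolotarev) agrees.

+1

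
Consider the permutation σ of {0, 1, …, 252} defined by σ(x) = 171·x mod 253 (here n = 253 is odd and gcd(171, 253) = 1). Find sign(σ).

+1

Trace 225: π^k(225) = [225, 19, 213, 244, 232, 204, 223] for k=0..6.
Cycle lengths of π_171 on ℤ/253ℤ: [110, 110, 22, 10, 1]; 5 cycles in total.
With 5 cycles on 253 points, sign = (−1)^{253−5} = +1.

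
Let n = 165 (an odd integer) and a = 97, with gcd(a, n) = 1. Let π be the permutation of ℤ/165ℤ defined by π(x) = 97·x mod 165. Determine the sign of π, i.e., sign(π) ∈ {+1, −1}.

-1

Orbit of 31 under x↦97x: [31, 37, 124, 148, 1, 97, 4]… (length divides ord_165(97)).
18 cycles of lengths [20, 20, 20, 20, 20, 20, 5, 5, 5, 5, 5, 5, 4, 4, 4, 1, 1, 1].
18 cycles on 165: each ℓ→(−1)^(ℓ−1), product (−1)^147 = -1.
(97|165)_J = -1 (Zolotarev's lemma cross-check).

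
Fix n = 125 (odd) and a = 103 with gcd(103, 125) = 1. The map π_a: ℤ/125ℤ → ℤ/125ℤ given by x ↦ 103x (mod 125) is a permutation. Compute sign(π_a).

-1

Trace 49: π^k(49) = [49, 47, 91, 123, 44, 32, 46] for k=0..6.
Cycle lengths of π_103 on ℤ/125ℤ: [100, 20, 4, 1]; 4 cycles in total.
Σ(ℓ_i−1) = 125−4 = 121; sign = (−1)^121 = -1.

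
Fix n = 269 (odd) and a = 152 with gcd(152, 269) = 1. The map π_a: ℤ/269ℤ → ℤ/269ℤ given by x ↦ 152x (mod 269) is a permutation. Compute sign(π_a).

+1

Start at x=255: 255 → 24 → 151 → 87 → 43 → 80 → 55 → … (one orbit).
The orbit structure of x ↦ 152x mod 269: 3 orbits of sizes [134, 134, 1].
n − c = 269 − 3 = 266; sign = (−1)^266 = +1.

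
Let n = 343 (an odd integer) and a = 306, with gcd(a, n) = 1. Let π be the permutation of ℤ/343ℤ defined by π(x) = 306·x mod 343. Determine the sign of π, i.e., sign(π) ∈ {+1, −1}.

-1

Orbit of 216 under x↦306x: [216, 240, 38, 309, 229, 102, 342]… (length divides ord_343(306)).
4 cycles of lengths [294, 42, 6, 1].
sign(π) = (−1)^{n − #cycles} = (−1)^{343−4} = (−1)^339 = -1.
The Jacobi symbol (306|343) = -1 (Zolotarev) agrees.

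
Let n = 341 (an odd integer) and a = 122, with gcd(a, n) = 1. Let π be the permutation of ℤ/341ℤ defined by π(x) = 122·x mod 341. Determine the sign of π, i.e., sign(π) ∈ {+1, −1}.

-1

Trace 1: π^k(1) = [1, 122, 221, 23, 78, 309, 188] for k=0..6.
Cycle type of π: 10×33 + 1×11; total 44 cycles.
44 cycles on 341: each ℓ→(−1)^(ℓ−1), product (−1)^297 = -1.
Via Zolotarev, sign(π_{122}) = (122|341) = -1.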